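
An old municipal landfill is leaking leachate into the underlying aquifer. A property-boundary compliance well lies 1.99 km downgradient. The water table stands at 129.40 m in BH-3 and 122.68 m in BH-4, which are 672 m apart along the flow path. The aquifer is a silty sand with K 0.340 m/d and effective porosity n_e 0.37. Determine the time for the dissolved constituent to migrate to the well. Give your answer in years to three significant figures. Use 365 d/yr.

Hydraulic gradient i = (129.40 − 122.68) / 672 = 6.72 / 672 = 0.01000
Specific discharge q = 0.340 × 0.01000 = 0.003400 m/d
Seepage velocity v = q / n = 0.003400 / 0.37 = 0.009189 m/d
L = 1.99 km = 1990 m
t = L / v = 1990 / 0.009189 = 216600 d
   = 216600 / 365 = 593 yr

593 years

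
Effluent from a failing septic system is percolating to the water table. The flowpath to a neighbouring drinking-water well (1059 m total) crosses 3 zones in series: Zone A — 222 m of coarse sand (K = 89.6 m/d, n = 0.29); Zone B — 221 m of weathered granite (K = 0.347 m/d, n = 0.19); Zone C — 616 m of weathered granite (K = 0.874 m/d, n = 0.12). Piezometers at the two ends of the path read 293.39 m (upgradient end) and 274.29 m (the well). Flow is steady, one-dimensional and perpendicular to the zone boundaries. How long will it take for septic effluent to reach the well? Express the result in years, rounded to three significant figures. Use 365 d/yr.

Total head drop ΔH = 293.39 − 274.29 = 19.10 m
Steady 1-D flow in series ⇒ the Darcy flux q is identical in every zone and the zone head losses add (resistances L/K in series).
Σ(L/K) = 222/89.6 + 221/0.347 + 616/0.874 = 2.478 + 636.9 + 704.8 = 1344 d
q = ΔH / Σ(L/K) = 19.10 / 1344 = 0.01421 m/d (same in every zone)
Zone A: v = q/n = 0.01421/0.29 = 0.04900 m/d → t_A = 222/0.04900 = 4531 d
Zone B: v = q/n = 0.01421/0.19 = 0.07479 m/d → t_B = 221/0.07479 = 2955 d
Zone C: v = q/n = 0.01421/0.12 = 0.1184 m/d → t_C = 616/0.1184 = 5202 d
Total t = 4531 + 2955 + 5202 = 12690 d
   = 12690 / 365 = 34.8 yr

34.8 years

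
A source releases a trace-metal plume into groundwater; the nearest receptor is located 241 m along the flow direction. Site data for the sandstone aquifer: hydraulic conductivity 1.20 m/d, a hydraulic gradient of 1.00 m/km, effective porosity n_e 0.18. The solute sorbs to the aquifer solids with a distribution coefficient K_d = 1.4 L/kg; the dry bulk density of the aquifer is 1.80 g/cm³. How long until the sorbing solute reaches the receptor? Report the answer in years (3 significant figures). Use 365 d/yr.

Darcy flux q = K·i = 1.20 × 0.0010 = 0.001200 m/d
v_s = q/n_e = 0.001200/0.18 = 0.006667 m/d
Retardation R = 1 + ρ_b·K_d/n = 1 + 1.80×1.4/0.18 = 15.00
Contaminant velocity v_c = v/R = 0.006667/15.00 = 4.444e-4 m/d
t = L/v_c = 241/4.444e-4 = 542300 d
   = 542300/365 = 1490 yr

1490 years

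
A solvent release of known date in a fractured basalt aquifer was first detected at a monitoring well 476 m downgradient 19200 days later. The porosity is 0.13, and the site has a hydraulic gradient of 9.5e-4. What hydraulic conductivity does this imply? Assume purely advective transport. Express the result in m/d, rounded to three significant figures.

3.39 m/d

v = L / t = 476 / 19200 = 0.02479 m/d
K = v · n / i = 0.02479 × 0.13 / 9.5e-4 = 3.39 m/d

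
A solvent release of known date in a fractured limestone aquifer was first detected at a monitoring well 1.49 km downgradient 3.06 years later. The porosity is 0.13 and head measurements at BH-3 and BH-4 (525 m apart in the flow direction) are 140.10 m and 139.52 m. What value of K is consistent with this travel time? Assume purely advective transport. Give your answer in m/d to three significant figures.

157 m/d

Hydraulic gradient i = (140.10 − 139.52) / 525 = 0.58 / 525 = 0.001105
t = 3.06 years = 1117 d
L = 1.49 km = 1490 m
v = L / t = 1490 / 1117 = 1.334 m/d
K = v · n / i = 1.334 × 0.13 / 0.001105 = 157 m/d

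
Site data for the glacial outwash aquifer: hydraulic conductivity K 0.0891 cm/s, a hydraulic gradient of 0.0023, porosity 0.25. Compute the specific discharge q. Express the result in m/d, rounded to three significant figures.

0.177 m/d

K = 0.0891 cm/s × 864 = 76.98 m/d
q = Ki = 76.98 × 0.0023 = 0.1771 m/d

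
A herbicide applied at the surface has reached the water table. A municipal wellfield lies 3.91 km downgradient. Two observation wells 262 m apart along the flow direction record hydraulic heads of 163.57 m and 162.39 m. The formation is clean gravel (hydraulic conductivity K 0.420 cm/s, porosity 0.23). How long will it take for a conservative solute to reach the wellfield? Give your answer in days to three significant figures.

550 days

Hydraulic gradient i = (163.57 − 162.39) / 262 = 1.18 / 262 = 0.004504
K = 0.420 cm/s × 864 = 362.9 m/d
Darcy flux q = K·i = 362.9 × 0.004504 = 1.634 m/d
Average linear velocity = 1.634 / 0.23 = 7.106 m/d
L = 3.91 km = 3910 m
t = L / v = 3910 / 7.106 = 550.3 d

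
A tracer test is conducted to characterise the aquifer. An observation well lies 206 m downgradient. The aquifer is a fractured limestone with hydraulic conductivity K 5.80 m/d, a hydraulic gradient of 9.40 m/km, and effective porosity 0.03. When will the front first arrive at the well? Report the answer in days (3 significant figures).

q = Ki = 5.80 × 0.0094 = 0.05452 m/d
Average linear velocity = 0.05452 / 0.03 = 1.817 m/d
t = L / v = 206 / 1.817 = 113.4 d

113 days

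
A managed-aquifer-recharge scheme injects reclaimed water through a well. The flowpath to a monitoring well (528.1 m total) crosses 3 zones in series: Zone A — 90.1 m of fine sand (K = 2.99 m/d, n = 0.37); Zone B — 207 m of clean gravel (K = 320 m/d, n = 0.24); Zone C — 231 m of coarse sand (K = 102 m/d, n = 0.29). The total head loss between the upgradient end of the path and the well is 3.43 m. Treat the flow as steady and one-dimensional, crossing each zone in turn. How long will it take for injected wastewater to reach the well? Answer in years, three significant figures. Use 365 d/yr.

3.96 years

Continuity: the same q passes through each zone, so ΔH = q·Σ(L_j/K_j) — the zones act as resistances in series.
Σ(L/K) = 90.1/2.99 + 207/320 + 231/102 = 30.13 + 0.6469 + 2.265 = 33.05 d
q = ΔH / Σ(L/K) = 3.43 / 33.05 = 0.1038 m/d (same in every zone)
Zone A: v = q/n = 0.1038/0.37 = 0.2805 m/d → t_A = 90.1/0.2805 = 321.2 d
Zone B: v = q/n = 0.1038/0.24 = 0.4325 m/d → t_B = 207/0.4325 = 478.6 d
Zone C: v = q/n = 0.1038/0.29 = 0.3579 m/d → t_C = 231/0.3579 = 645.4 d
Total t = 321.2 + 478.6 + 645.4 = 1445 d
   = 1445 / 365 = 3.96 yr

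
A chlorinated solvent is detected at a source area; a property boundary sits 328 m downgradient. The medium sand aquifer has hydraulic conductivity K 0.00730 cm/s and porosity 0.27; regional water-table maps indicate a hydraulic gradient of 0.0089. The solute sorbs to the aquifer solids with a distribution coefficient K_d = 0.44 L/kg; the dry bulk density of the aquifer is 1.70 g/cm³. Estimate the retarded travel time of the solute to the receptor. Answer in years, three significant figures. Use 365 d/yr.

16.3 years

K = 0.00730 cm/s × 864 = 6.307 m/d
Specific discharge q = 6.307 × 0.0089 = 0.05613 m/d
Seepage velocity v = q / n = 0.05613 / 0.27 = 0.2079 m/d
Retardation R = 1 + ρ_b·K_d/n = 1 + 1.70×0.44/0.27 = 3.770
Contaminant velocity v_c = v/R = 0.2079/3.770 = 0.05514 m/d
t = L/v_c = 328/0.05514 = 5948 d
   = 5948/365 = 16.3 yr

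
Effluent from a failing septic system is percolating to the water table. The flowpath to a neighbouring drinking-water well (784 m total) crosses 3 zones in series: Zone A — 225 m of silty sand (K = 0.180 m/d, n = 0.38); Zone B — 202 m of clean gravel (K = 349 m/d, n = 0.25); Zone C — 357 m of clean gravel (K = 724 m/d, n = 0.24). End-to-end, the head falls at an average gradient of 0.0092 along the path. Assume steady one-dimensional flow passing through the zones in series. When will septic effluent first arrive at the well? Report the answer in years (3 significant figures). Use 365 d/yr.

105 years

Continuity: the same q passes through each zone, so ΔH = q·Σ(L_j/K_j) — the zones act as resistances in series.
Σ(L/K) = 225/0.180 + 202/349 + 357/724 = 1250 + 0.5788 + 0.4931 = 1251 d
K_eq = L_total / Σ(L/K) = 784 / 1251 = 0.6267 m/d
q = K_eq · i = 0.6267 × 0.0092 = 0.005765 m/d (same in every zone)
Zone A: v = q/n = 0.005765/0.38 = 0.01517 m/d → t_A = 225/0.01517 = 14830 d
Zone B: v = q/n = 0.005765/0.25 = 0.02306 m/d → t_B = 202/0.02306 = 8759 d
Zone C: v = q/n = 0.005765/0.24 = 0.02402 m/d → t_C = 357/0.02402 = 14860 d
Total t = 14830 + 8759 + 14860 = 38450 d
   = 38450 / 365 = 105 yr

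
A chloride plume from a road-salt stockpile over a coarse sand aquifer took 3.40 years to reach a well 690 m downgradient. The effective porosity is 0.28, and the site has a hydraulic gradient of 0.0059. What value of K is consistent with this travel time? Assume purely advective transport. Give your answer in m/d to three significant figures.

t = 3.40 years = 1241 d
v = L / t = 690 / 1241 = 0.5560 m/d
K = v · n / i = 0.5560 × 0.28 / 0.0059 = 26.4 m/d

26.4 m/d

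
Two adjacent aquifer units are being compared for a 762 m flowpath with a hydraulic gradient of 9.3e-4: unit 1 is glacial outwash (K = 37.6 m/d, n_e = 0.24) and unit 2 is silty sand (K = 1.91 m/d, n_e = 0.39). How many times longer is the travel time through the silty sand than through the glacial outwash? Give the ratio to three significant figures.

32.0

Unit 1 (glacial outwash): v = 37.6×9.3e-4/0.24 = 0.1457 m/d, t = 762/0.1457 = 5230 d
Unit 2 (silty sand): v = 1.91×9.3e-4/0.39 = 0.004555 m/d, t = 762/0.004555 = 167300 d
t(silty sand) / t(glacial outwash) = 167300/5230 = 32.0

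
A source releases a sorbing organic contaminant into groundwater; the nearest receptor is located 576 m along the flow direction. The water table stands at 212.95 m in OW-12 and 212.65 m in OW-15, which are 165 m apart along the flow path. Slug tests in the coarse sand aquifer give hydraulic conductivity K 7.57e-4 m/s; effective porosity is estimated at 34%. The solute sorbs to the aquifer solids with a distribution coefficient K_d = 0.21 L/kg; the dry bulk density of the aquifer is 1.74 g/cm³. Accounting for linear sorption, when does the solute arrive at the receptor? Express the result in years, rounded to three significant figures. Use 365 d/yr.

9.36 years

Hydraulic gradient i = (212.95 − 212.65) / 165 = 0.30 / 165 = 0.001818
K = 7.57e-4 m/s × 86400 s/d = 65.40 m/d
q = Ki = 65.40 × 0.001818 = 0.1189 m/d
Average linear velocity = 0.1189 / 0.34 = 0.3498 m/d
Retardation R = 1 + ρ_b·K_d/n = 1 + 1.74×0.21/0.34 = 2.075
Contaminant velocity v_c = v/R = 0.3498/2.075 = 0.1686 m/d
t = L/v_c = 576/0.1686 = 3417 d
   = 3417/365 = 9.36 yr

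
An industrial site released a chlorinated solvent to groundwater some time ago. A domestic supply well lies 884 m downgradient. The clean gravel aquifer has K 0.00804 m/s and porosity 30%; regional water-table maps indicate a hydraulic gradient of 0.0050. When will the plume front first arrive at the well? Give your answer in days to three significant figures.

76.4 days

K = 0.00804 m/s × 86400 s/d = 694.7 m/d
Specific discharge q = 694.7 × 0.0050 = 3.473 m/d
v_s = q/n_e = 3.473/0.30 = 11.58 m/d
t = L / v = 884 / 11.58 = 76.35 d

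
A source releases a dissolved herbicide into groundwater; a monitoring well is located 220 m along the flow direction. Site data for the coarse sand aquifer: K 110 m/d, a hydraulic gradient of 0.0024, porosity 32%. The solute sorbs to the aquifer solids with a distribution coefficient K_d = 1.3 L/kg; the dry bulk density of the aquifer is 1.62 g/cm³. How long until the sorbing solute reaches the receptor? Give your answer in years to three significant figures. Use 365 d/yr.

Darcy flux q = K·i = 110 × 0.0024 = 0.2640 m/d
Average linear velocity = 0.2640 / 0.32 = 0.8250 m/d
Retardation R = 1 + ρ_b·K_d/n = 1 + 1.62×1.3/0.32 = 7.581
Contaminant velocity v_c = v/R = 0.8250/7.581 = 0.1088 m/d
t = L/v_c = 220/0.1088 = 2022 d
   = 2022/365 = 5.54 yr

5.54 years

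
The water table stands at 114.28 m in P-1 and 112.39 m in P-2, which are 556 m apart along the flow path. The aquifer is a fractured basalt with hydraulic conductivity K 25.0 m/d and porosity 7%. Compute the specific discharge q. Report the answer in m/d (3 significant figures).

0.0850 m/d

Hydraulic gradient i = (114.28 − 112.39) / 556 = 1.89 / 556 = 0.003399
Darcy flux q = K·i = 25.0 × 0.003399 = 0.08498 m/d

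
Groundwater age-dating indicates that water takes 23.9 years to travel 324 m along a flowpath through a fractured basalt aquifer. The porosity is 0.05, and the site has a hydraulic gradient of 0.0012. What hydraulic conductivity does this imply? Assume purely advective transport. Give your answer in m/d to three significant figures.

1.55 m/d

t = 23.9 years = 8724 d
v = L / t = 324 / 8724 = 0.03714 m/d
K = v · n / i = 0.03714 × 0.05 / 0.0012 = 1.55 m/d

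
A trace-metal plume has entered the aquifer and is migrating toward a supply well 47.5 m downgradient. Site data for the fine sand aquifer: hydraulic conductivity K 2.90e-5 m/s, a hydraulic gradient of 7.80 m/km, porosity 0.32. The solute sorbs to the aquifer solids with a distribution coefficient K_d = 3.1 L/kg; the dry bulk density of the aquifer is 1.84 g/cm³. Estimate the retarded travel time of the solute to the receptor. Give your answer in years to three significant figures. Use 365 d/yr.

40.1 years

K = 2.90e-5 m/s × 86400 s/d = 2.506 m/d
Specific discharge q = 2.506 × 0.0078 = 0.01954 m/d
v = Ki/n = 2.506·0.0078/0.32 = 0.06107 m/d
Retardation R = 1 + ρ_b·K_d/n = 1 + 1.84×3.1/0.32 = 18.83
Contaminant velocity v_c = v/R = 0.06107/18.83 = 0.003244 m/d
t = L/v_c = 47.5/0.003244 = 14640 d
   = 14640/365 = 40.1 yr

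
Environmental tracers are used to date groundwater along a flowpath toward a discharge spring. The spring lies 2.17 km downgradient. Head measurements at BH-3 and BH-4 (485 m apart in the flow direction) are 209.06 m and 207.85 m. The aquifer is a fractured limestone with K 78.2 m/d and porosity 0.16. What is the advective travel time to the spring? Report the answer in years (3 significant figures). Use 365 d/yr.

4.88 years

Hydraulic gradient i = (209.06 − 207.85) / 485 = 1.21 / 485 = 0.002495
q = Ki = 78.2 × 0.002495 = 0.1951 m/d
Average linear velocity = 0.1951 / 0.16 = 1.219 m/d
L = 2.17 km = 2170 m
t = L / v = 2170 / 1.219 = 1780 d
   = 1780 / 365 = 4.88 yr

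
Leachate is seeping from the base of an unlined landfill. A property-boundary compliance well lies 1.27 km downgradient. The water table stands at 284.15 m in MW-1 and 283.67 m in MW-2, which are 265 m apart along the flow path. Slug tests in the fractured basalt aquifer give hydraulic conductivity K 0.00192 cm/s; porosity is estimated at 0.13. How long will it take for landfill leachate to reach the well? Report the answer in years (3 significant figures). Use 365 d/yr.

151 years

Hydraulic gradient i = (284.15 − 283.67) / 265 = 0.48 / 265 = 0.001811
K = 0.00192 cm/s × 864 = 1.659 m/d
Specific discharge q = 1.659 × 0.001811 = 0.003005 m/d
Average linear velocity = 0.003005 / 0.13 = 0.02311 m/d
L = 1.27 km = 1270 m
t = L / v = 1270 / 0.02311 = 54950 d
   = 54950 / 365 = 151 yr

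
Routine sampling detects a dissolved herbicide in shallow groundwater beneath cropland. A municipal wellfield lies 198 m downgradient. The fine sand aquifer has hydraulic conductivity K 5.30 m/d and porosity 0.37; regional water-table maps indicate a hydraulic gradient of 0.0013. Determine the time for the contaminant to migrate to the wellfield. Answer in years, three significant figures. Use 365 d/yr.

q = Ki = 5.30 × 0.0013 = 0.006890 m/d
v_s = q/n_e = 0.006890/0.37 = 0.01862 m/d
t = L / v = 198 / 0.01862 = 10630 d
   = 10630 / 365 = 29.1 yr

29.1 years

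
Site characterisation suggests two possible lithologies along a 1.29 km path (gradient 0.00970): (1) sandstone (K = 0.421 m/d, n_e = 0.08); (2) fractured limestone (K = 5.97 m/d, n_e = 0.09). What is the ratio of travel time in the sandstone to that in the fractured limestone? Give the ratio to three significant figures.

Unit 1 (sandstone): v = 0.421×0.0097/0.08 = 0.05105 m/d, t = 1290/0.05105 = 25270 d
Unit 2 (fractured limestone): v = 5.97×0.0097/0.09 = 0.6434 m/d, t = 1290/0.6434 = 2005 d
t(sandstone) / t(fractured limestone) = 25270/2005 = 12.6

12.6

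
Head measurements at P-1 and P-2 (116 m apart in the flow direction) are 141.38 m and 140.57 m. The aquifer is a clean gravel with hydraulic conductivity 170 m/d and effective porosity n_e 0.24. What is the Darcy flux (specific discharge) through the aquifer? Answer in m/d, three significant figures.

1.19 m/d

Hydraulic gradient i = (141.38 − 140.57) / 116 = 0.81 / 116 = 0.006983
Specific discharge q = 170 × 0.006983 = 1.187 m/d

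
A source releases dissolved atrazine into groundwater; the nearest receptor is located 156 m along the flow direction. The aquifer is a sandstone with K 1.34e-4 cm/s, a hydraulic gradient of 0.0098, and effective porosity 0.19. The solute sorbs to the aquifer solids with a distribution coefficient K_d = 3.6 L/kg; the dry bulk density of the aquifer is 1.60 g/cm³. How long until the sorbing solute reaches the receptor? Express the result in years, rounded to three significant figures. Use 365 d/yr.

K = 1.34e-4 cm/s × 864 = 0.1158 m/d
Darcy flux q = K·i = 0.1158 × 0.0098 = 0.001135 m/d
v = Ki/n = 0.1158·0.0098/0.19 = 0.005972 m/d
Retardation R = 1 + ρ_b·K_d/n = 1 + 1.60×3.6/0.19 = 31.32
Contaminant velocity v_c = v/R = 0.005972/31.32 = 1.907e-4 m/d
t = L/v_c = 156/1.907e-4 = 818100 d
   = 818100/365 = 2240 yr

2240 years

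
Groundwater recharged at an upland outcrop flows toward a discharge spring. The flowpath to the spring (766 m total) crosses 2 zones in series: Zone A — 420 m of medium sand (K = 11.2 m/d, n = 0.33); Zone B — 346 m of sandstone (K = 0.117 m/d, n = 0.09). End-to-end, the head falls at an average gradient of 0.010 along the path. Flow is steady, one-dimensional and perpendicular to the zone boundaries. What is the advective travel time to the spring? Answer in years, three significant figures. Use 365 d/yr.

182 years

For zones in series the flux q is common to all zones; the equivalent conductivity is the harmonic (thickness-weighted) mean, K_eq = L_total / Σ(L_j/K_j).
Σ(L/K) = 420/11.2 + 346/0.117 = 37.50 + 2957 = 2995 d
K_eq = L_total / Σ(L/K) = 766 / 2995 = 0.2558 m/d
q = K_eq · i = 0.2558 × 0.010 = 0.002558 m/d (same in every zone)
Zone A: v = q/n = 0.002558/0.33 = 0.007751 m/d → t_A = 420/0.007751 = 54190 d
Zone B: v = q/n = 0.002558/0.09 = 0.02842 m/d → t_B = 346/0.02842 = 12170 d
Total t = 54190 + 12170 = 66360 d
   = 66360 / 365 = 182 yr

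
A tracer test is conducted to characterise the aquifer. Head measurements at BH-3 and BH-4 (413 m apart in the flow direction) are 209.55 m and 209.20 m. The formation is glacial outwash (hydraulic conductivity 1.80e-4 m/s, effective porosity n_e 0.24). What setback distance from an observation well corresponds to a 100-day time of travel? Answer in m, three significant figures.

5.49 m

Hydraulic gradient i = (209.55 − 209.20) / 413 = 0.35 / 413 = 8.475e-4
K = 1.80e-4 m/s × 86400 s/d = 15.55 m/d
Specific discharge q = 15.55 × 8.475e-4 = 0.01318 m/d
Average linear velocity = 0.01318 / 0.24 = 0.05492 m/d
L = v × T = 0.05492 × 100 = 5.492 m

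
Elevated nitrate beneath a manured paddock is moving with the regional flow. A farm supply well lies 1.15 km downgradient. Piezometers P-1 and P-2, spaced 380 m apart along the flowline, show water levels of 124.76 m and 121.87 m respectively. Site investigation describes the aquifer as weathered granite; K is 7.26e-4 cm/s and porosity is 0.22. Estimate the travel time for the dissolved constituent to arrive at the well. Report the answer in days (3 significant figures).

53000 days

Hydraulic gradient i = (124.76 − 121.87) / 380 = 2.89 / 380 = 0.007605
K = 7.26e-4 cm/s × 864 = 0.6273 m/d
Specific discharge q = 0.6273 × 0.007605 = 0.004771 m/d
Average linear velocity = 0.004771 / 0.22 = 0.02168 m/d
L = 1.15 km = 1150 m
t = L / v = 1150 / 0.02168 = 53030 d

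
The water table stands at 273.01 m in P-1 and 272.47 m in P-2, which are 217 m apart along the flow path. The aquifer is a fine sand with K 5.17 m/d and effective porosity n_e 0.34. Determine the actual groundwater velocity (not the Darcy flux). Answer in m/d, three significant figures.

0.0378 m/d

Hydraulic gradient i = (273.01 − 272.47) / 217 = 0.54 / 217 = 0.002488
q = Ki = 5.17 × 0.002488 = 0.01287 m/d
Average linear velocity = 0.01287 / 0.34 = 0.03784 m/d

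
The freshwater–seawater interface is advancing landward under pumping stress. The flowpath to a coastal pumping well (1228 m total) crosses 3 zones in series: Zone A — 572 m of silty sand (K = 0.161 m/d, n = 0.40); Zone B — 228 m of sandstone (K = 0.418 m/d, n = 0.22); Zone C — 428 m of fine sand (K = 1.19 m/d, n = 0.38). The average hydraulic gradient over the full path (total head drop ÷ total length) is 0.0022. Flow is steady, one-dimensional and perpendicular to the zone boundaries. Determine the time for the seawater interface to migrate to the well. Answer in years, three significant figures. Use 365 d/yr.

Steady 1-D flow in series ⇒ the Darcy flux q is identical in every zone and the zone head losses add (resistances L/K in series).
Σ(L/K) = 572/0.161 + 228/0.418 + 428/1.19 = 3553 + 545.5 + 359.7 = 4458 d
K_eq = L_total / Σ(L/K) = 1228 / 4458 = 0.2755 m/d
q = K_eq · i = 0.2755 × 0.0022 = 6.060e-4 m/d (same in every zone)
Zone A: v = q/n = 6.060e-4/0.40 = 0.001515 m/d → t_A = 572/0.001515 = 377500 d
Zone B: v = q/n = 6.060e-4/0.22 = 0.002755 m/d → t_B = 228/0.002755 = 82770 d
Zone C: v = q/n = 6.060e-4/0.38 = 0.001595 m/d → t_C = 428/0.001595 = 268400 d
Total t = 377500 + 82770 + 268400 = 728700 d
   = 728700 / 365 = 2000 yr

2000 years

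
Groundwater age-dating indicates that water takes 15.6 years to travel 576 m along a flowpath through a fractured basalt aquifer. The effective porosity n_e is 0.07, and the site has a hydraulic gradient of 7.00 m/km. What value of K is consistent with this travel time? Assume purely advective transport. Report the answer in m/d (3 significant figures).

1.01 m/d

t = 15.6 years = 5694 d
v = L / t = 576 / 5694 = 0.1012 m/d
K = v · n / i = 0.1012 × 0.07 / 0.0070 = 1.01 m/d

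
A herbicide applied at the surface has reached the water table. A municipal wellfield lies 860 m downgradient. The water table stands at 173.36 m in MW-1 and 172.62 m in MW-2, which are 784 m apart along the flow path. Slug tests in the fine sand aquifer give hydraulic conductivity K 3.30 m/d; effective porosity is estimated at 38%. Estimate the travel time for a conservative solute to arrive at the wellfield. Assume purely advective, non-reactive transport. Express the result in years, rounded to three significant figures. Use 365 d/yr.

Hydraulic gradient i = (173.36 − 172.62) / 784 = 0.74 / 784 = 9.439e-4
Darcy flux q = K·i = 3.30 × 9.439e-4 = 0.003115 m/d
Seepage velocity v = q / n = 0.003115 / 0.38 = 0.008197 m/d
t = L / v = 860 / 0.008197 = 104900 d
   = 104900 / 365 = 287 yr

287 years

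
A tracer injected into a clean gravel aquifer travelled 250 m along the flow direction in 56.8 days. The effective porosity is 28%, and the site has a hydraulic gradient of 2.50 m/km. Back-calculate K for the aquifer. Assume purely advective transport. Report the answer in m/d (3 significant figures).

493 m/d

v = L / t = 250 / 56.8 = 4.401 m/d
K = v · n / i = 4.401 × 0.28 / 0.0025 = 493 m/d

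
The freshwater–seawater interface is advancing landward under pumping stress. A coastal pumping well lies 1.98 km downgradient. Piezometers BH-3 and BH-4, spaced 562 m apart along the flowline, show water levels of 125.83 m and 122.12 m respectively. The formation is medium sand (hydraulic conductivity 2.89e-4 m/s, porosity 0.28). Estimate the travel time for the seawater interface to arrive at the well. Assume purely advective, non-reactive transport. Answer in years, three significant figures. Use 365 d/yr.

Hydraulic gradient i = (125.83 − 122.12) / 562 = 3.71 / 562 = 0.006601
K = 2.89e-4 m/s × 86400 s/d = 24.97 m/d
Darcy flux q = K·i = 24.97 × 0.006601 = 0.1648 m/d
v = Ki/n = 24.97·0.006601/0.28 = 0.5887 m/d
L = 1.98 km = 1980 m
t = L / v = 1980 / 0.5887 = 3363 d
   = 3363 / 365 = 9.21 yr

9.21 years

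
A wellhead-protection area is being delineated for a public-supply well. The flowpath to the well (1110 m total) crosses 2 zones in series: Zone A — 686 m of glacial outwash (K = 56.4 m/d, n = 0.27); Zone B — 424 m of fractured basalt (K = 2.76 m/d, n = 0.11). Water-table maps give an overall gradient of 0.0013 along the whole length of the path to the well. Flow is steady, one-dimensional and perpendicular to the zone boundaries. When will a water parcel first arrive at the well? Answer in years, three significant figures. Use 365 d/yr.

Steady 1-D flow in series ⇒ the Darcy flux q is identical in every zone and the zone head losses add (resistances L/K in series).
Σ(L/K) = 686/56.4 + 424/2.76 = 12.16 + 153.6 = 165.8 d
K_eq = L_total / Σ(L/K) = 1110 / 165.8 = 6.695 m/d
q = K_eq · i = 6.695 × 0.0013 = 0.008704 m/d (same in every zone)
Zone A: v = q/n = 0.008704/0.27 = 0.03224 m/d → t_A = 686/0.03224 = 21280 d
Zone B: v = q/n = 0.008704/0.11 = 0.07913 m/d → t_B = 424/0.07913 = 5358 d
Total t = 21280 + 5358 = 26640 d
   = 26640 / 365 = 73.0 yr

73.0 years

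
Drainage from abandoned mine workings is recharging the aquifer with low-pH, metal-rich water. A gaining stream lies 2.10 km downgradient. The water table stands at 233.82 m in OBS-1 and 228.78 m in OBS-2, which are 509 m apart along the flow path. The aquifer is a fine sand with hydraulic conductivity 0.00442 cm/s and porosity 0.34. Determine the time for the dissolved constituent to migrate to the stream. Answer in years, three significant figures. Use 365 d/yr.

Hydraulic gradient i = (233.82 − 228.78) / 509 = 5.04 / 509 = 0.009902
K = 0.00442 cm/s × 864 = 3.819 m/d
Specific discharge q = 3.819 × 0.009902 = 0.03781 m/d
Seepage velocity v = q / n = 0.03781 / 0.34 = 0.1112 m/d
L = 2.10 km = 2100 m
t = L / v = 2100 / 0.1112 = 18880 d
   = 18880 / 365 = 51.7 yr

51.7 years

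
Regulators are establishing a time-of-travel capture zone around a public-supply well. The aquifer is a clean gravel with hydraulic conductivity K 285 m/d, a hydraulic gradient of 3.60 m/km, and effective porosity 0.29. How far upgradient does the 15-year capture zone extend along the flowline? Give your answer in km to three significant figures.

19.4 km

Darcy flux q = K·i = 285 × 0.0036 = 1.026 m/d
v_s = q/n_e = 1.026/0.29 = 3.538 m/d
T = 15 yr × 365 = 5475 d
L = v × T = 3.538 × 5475 = 19370 m
   = 19.4 km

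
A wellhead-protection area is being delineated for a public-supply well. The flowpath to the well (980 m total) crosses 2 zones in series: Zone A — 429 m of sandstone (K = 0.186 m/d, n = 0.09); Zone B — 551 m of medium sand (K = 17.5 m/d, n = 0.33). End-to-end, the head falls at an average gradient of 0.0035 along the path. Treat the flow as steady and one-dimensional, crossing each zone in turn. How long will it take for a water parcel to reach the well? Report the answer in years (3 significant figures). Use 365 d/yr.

412 years

Steady 1-D flow in series ⇒ the Darcy flux q is identical in every zone and the zone head losses add (resistances L/K in series).
Σ(L/K) = 429/0.186 + 551/17.5 = 2306 + 31.49 = 2338 d
K_eq = L_total / Σ(L/K) = 980 / 2338 = 0.4192 m/d
q = K_eq · i = 0.4192 × 0.0035 = 0.001467 m/d (same in every zone)
Zone A: v = q/n = 0.001467/0.09 = 0.01630 m/d → t_A = 429/0.01630 = 26320 d
Zone B: v = q/n = 0.001467/0.33 = 0.004446 m/d → t_B = 551/0.004446 = 123900 d
Total t = 26320 + 123900 = 150300 d
   = 150300 / 365 = 412 yr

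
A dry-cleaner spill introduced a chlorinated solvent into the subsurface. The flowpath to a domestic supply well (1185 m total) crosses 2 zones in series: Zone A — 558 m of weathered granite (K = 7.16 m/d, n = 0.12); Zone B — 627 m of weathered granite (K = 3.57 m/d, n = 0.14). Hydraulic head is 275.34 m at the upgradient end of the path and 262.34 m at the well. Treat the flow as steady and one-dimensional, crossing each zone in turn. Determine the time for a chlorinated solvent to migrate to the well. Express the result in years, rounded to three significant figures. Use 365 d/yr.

Total head drop ΔH = 275.34 − 262.34 = 13.00 m
Steady 1-D flow in series ⇒ the Darcy flux q is identical in every zone and the zone head losses add (resistances L/K in series).
Σ(L/K) = 558/7.16 + 627/3.57 = 77.93 + 175.6 = 253.6 d
q = ΔH / Σ(L/K) = 13.00 / 253.6 = 0.05127 m/d (same in every zone)
Zone A: v = q/n = 0.05127/0.12 = 0.4272 m/d → t_A = 558/0.4272 = 1306 d
Zone B: v = q/n = 0.05127/0.14 = 0.3662 m/d → t_B = 627/0.3662 = 1712 d
Total t = 1306 + 1712 = 3018 d
   = 3018 / 365 = 8.27 yr

8.27 years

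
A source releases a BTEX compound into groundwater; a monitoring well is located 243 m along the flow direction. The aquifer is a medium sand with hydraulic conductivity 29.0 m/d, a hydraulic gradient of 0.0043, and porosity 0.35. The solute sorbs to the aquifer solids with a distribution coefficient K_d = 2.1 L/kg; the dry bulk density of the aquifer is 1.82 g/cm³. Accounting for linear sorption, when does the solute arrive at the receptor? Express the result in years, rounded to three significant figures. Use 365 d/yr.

22.3 years

Specific discharge q = 29.0 × 0.0043 = 0.1247 m/d
Average linear velocity = 0.1247 / 0.35 = 0.3563 m/d
Retardation R = 1 + ρ_b·K_d/n = 1 + 1.82×2.1/0.35 = 11.92
Contaminant velocity v_c = v/R = 0.3563/11.92 = 0.02989 m/d
t = L/v_c = 243/0.02989 = 8130 d
   = 8130/365 = 22.3 yr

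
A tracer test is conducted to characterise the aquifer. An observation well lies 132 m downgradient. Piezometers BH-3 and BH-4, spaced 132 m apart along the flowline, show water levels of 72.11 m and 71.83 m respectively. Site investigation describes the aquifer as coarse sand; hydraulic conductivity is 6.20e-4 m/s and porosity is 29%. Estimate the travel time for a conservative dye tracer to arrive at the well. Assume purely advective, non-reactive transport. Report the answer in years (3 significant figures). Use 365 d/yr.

Hydraulic gradient i = (72.11 − 71.83) / 132 = 0.28 / 132 = 0.002121
K = 6.20e-4 m/s × 86400 s/d = 53.57 m/d
Darcy flux q = K·i = 53.57 × 0.002121 = 0.1136 m/d
v = Ki/n = 53.57·0.002121/0.29 = 0.3918 m/d
t = L / v = 132 / 0.3918 = 336.9 d
   = 336.9 / 365 = 0.923 yr

0.923 years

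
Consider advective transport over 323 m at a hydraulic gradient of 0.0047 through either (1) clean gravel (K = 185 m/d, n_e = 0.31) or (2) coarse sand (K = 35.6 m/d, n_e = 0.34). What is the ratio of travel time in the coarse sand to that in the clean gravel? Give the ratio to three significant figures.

Unit 1 (clean gravel): v = 185×0.0047/0.31 = 2.805 m/d, t = 323/2.805 = 115.2 d
Unit 2 (coarse sand): v = 35.6×0.0047/0.34 = 0.4921 m/d, t = 323/0.4921 = 656.3 d
t(coarse sand) / t(clean gravel) = 656.3/115.2 = 5.70

5.70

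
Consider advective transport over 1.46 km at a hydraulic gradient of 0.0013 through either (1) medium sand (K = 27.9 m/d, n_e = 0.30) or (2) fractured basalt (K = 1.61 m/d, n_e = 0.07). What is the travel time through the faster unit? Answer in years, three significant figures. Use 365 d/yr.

Unit 1 (medium sand): v = 27.9×0.0013/0.30 = 0.1209 m/d, t = 1460/0.1209 = 12080 d
Unit 2 (fractured basalt): v = 1.61×0.0013/0.07 = 0.02990 m/d, t = 1460/0.02990 = 48830 d
Faster: 12080 d / 365 = 33.1 yr

33.1 years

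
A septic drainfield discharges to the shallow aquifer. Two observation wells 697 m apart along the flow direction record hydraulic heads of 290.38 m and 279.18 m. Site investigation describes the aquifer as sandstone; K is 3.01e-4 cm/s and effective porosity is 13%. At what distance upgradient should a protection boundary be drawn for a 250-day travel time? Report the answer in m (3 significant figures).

8.04 m

Hydraulic gradient i = (290.38 − 279.18) / 697 = 11.20 / 697 = 0.01607
K = 3.01e-4 cm/s × 864 = 0.2601 m/d
q = Ki = 0.2601 × 0.01607 = 0.004179 m/d
v_s = q/n_e = 0.004179/0.13 = 0.03215 m/d
L = v × T = 0.03215 × 250 = 8.036 m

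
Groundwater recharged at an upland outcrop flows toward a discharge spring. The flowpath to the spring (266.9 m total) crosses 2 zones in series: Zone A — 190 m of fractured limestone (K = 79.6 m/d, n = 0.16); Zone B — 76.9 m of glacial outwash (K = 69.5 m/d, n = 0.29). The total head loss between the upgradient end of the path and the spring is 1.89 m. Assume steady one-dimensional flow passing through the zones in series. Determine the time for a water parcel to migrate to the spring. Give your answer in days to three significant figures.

Continuity: the same q passes through each zone, so ΔH = q·Σ(L_j/K_j) — the zones act as resistances in series.
Σ(L/K) = 190/79.6 + 76.9/69.5 = 2.387 + 1.106 = 3.493 d
q = ΔH / Σ(L/K) = 1.89 / 3.493 = 0.5410 m/d (same in every zone)
Zone A: v = q/n = 0.5410/0.16 = 3.381 m/d → t_A = 190/3.381 = 56.19 d
Zone B: v = q/n = 0.5410/0.29 = 1.866 m/d → t_B = 76.9/1.866 = 41.22 d
Total t = 56.19 + 41.22 = 97.41 d

97.4 days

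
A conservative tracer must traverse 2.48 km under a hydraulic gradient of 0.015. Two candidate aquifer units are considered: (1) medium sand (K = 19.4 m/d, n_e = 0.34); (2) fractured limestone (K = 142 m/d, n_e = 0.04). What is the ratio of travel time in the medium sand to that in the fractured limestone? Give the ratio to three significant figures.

62.2

Unit 1 (medium sand): v = 19.4×0.015/0.34 = 0.8559 m/d, t = 2480/0.8559 = 2898 d
Unit 2 (fractured limestone): v = 142×0.015/0.04 = 53.25 m/d, t = 2480/53.25 = 46.57 d
t(medium sand) / t(fractured limestone) = 2898/46.57 = 62.2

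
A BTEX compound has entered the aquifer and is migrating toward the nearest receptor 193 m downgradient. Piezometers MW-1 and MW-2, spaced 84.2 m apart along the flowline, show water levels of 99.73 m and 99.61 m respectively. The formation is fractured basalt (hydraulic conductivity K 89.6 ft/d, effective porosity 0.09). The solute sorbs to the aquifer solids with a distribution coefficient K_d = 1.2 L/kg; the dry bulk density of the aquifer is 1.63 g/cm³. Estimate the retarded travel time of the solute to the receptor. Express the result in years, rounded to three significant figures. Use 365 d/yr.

Hydraulic gradient i = (99.73 − 99.61) / 84.2 = 0.12 / 84.2 = 0.001425
K = 89.6 ft/d × 0.3048 = 27.31 m/d
q = Ki = 27.31 × 0.001425 = 0.03892 m/d
Average linear velocity = 0.03892 / 0.09 = 0.4325 m/d
Retardation R = 1 + ρ_b·K_d/n = 1 + 1.63×1.2/0.09 = 22.73
Contaminant velocity v_c = v/R = 0.4325/22.73 = 0.01902 m/d
t = L/v_c = 193/0.01902 = 10150 d
   = 10150/365 = 27.8 yr

27.8 years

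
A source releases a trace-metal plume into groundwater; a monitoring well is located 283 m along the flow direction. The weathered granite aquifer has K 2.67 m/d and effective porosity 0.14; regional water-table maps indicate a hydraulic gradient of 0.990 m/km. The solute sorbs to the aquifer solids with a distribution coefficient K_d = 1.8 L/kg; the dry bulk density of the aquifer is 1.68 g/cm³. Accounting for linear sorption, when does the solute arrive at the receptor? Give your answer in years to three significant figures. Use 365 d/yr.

Specific discharge q = 2.67 × 9.9e-4 = 0.002643 m/d
v = Ki/n = 2.67·9.9e-4/0.14 = 0.01888 m/d
Retardation R = 1 + ρ_b·K_d/n = 1 + 1.68×1.8/0.14 = 22.60
Contaminant velocity v_c = v/R = 0.01888/22.60 = 8.354e-4 m/d
t = L/v_c = 283/8.354e-4 = 338700 d
   = 338700/365 = 928 yr

928 years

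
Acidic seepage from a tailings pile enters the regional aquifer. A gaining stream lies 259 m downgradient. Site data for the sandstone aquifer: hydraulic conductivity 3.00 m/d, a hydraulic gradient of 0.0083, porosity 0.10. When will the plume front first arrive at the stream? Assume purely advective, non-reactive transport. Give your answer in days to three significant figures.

1040 days

q = Ki = 3.00 × 0.0083 = 0.02490 m/d
v = Ki/n = 3.00·0.0083/0.10 = 0.2490 m/d
t = L / v = 259 / 0.2490 = 1040 d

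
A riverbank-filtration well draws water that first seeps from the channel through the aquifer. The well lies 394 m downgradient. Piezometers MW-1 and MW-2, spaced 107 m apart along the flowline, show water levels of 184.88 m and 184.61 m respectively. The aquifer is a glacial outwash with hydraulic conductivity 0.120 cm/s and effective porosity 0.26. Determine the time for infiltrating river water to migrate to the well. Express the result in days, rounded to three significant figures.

392 days

Hydraulic gradient i = (184.88 − 184.61) / 107 = 0.27 / 107 = 0.002523
K = 0.120 cm/s × 864 = 103.7 m/d
Darcy flux q = K·i = 103.7 × 0.002523 = 0.2616 m/d
v_s = q/n_e = 0.2616/0.26 = 1.006 m/d
t = L / v = 394 / 1.006 = 391.6 d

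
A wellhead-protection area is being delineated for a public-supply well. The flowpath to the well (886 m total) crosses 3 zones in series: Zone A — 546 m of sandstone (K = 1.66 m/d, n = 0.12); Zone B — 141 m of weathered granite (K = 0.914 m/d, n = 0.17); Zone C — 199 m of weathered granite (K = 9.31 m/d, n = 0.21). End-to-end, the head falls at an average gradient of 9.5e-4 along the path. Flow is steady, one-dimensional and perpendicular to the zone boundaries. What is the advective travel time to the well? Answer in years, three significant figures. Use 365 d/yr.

216 years

Steady 1-D flow in series ⇒ the Darcy flux q is identical in every zone and the zone head losses add (resistances L/K in series).
Σ(L/K) = 546/1.66 + 141/0.914 + 199/9.31 = 328.9 + 154.3 + 21.37 = 504.6 d
K_eq = L_total / Σ(L/K) = 886 / 504.6 = 1.756 m/d
q = K_eq · i = 1.756 × 9.5e-4 = 0.001668 m/d (same in every zone)
Zone A: v = q/n = 0.001668/0.12 = 0.01390 m/d → t_A = 546/0.01390 = 39280 d
Zone B: v = q/n = 0.001668/0.17 = 0.009813 m/d → t_B = 141/0.009813 = 14370 d
Zone C: v = q/n = 0.001668/0.21 = 0.007944 m/d → t_C = 199/0.007944 = 25050 d
Total t = 39280 + 14370 + 25050 = 78700 d
   = 78700 / 365 = 216 yr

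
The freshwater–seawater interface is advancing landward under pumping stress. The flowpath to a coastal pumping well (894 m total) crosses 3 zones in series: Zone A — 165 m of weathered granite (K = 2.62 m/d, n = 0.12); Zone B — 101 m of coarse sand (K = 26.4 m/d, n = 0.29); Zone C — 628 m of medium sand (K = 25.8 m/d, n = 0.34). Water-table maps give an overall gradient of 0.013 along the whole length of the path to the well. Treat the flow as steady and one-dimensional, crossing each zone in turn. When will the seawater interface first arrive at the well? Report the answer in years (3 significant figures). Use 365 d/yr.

5.64 years

For zones in series the flux q is common to all zones; the equivalent conductivity is the harmonic (thickness-weighted) mean, K_eq = L_total / Σ(L_j/K_j).
Σ(L/K) = 165/2.62 + 101/26.4 + 628/25.8 = 62.98 + 3.826 + 24.34 = 91.14 d
K_eq = L_total / Σ(L/K) = 894 / 91.14 = 9.809 m/d
q = K_eq · i = 9.809 × 0.013 = 0.1275 m/d (same in every zone)
Zone A: v = q/n = 0.1275/0.12 = 1.063 m/d → t_A = 165/1.063 = 155.3 d
Zone B: v = q/n = 0.1275/0.29 = 0.4397 m/d → t_B = 101/0.4397 = 229.7 d
Zone C: v = q/n = 0.1275/0.34 = 0.3750 m/d → t_C = 628/0.3750 = 1675 d
Total t = 155.3 + 229.7 + 1675 = 2059 d
   = 2059 / 365 = 5.64 yr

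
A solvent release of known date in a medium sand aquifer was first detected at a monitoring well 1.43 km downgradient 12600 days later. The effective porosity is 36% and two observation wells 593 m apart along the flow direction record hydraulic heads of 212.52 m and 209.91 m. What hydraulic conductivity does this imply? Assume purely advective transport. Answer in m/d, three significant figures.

Hydraulic gradient i = (212.52 − 209.91) / 593 = 2.61 / 593 = 0.004401
L = 1.43 km = 1430 m
v = L / t = 1430 / 12600 = 0.1135 m/d
K = v · n / i = 0.1135 × 0.36 / 0.004401 = 9.28 m/d

9.28 m/d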